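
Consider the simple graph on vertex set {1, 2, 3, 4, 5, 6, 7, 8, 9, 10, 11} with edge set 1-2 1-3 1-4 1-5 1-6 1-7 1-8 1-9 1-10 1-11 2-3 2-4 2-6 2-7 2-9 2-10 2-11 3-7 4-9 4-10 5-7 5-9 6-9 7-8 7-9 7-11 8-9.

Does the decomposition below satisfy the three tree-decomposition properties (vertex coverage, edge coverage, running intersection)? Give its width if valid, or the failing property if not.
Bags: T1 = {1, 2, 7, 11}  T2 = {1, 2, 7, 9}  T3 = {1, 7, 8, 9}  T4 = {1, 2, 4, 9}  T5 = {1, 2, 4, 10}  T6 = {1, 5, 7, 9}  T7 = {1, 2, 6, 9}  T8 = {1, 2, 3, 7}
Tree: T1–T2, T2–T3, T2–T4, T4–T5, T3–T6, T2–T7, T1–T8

Yes; width 3.

Vertex coverage: the bags together contain {1, 2, 3, 4, 5, 6, 7, 8, 9, 10, 11}, the full vertex set. Edge coverage: each edge of G has both endpoints in at least one bag. Running intersection: for every vertex, the bags containing it form a connected subtree. All three properties hold, so this is a valid tree decomposition of width max|bag| − 1 = 3, and hence tw(G) ≤ 3.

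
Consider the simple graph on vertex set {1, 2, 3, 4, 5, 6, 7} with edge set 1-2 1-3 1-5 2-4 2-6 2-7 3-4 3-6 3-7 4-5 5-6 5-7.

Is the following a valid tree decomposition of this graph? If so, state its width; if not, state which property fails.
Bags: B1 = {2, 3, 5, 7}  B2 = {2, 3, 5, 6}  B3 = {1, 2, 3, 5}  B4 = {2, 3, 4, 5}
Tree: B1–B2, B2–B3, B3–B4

Every vertex of G appears in some bag (union = {1, 2, 3, 4, 5, 6, 7}); every edge is covered by a bag; and for each vertex v the set of bags containing v is connected in the bag tree. The decomposition is therefore valid. The largest bag has 4 vertices, so the width is 3.

Yes; width 3.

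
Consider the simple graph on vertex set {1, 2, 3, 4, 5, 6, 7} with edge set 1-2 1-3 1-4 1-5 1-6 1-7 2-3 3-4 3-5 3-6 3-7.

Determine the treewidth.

A width-2 tree decomposition is:
Bags: B1 = {1, 2, 3}  B2 = {1, 3, 6}  B3 = {1, 3, 7}  B4 = {1, 3, 5}  B5 = {1, 3, 4}
Tree: B1–B2, B1–B3, B1–B4, B3–B5
Every bag has size at most 3, so the width is 3 − 1 = 2 and tw(G) ≤ 2. On the other hand G contains the 3-clique {1, 2, 3}. A clique must lie in a single bag of any decomposition, so no decomposition can have width below 2. Therefore the treewidth is 2.

2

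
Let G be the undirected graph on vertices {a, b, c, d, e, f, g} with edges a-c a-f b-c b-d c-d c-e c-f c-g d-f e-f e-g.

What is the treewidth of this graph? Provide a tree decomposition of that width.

Treewidth 2.
One optimal decomposition is:
Bags: B1 = {c, e, f}  B2 = {a, c, f}  B3 = {c, d, f}  B4 = {b, c, d}  B5 = {c, e, g}
Tree: B1–B2, B1–B3, B3–B4, B1–B5

The largest bag has 3 vertices, giving width 2; this decomposition certifies tw(G) ≤ 2. Conversely, {c, e, g} is a clique of size 3, and the vertices of any clique must share a bag in every tree decomposition; so some bag has ≥ 3 vertices and tw(G) ≥ 2. Hence tw(G) = 2 exactly.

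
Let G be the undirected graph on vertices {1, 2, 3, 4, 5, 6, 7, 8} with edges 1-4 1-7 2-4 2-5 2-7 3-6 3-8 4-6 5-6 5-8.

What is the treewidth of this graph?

A width-2 tree decomposition is:
Bags: B1 = {3, 5, 8}  B2 = {3, 5, 6}  B3 = {2, 5, 6}  B4 = {2, 4, 6}  B5 = {2, 4, 7}  B6 = {1, 4, 7}
Tree: B1–B2, B2–B3, B3–B4, B4–B5, B5–B6
Every bag has size at most 3, so the width is 3 − 1 = 2 and tw(G) ≤ 2. For the lower bound, G contains the cycle 8–3–6–5–8, so G is not a forest; only forests have treewidth ≤ 1, hence tw(G) ≥ 2. Hence tw(G) = 2 exactly.

2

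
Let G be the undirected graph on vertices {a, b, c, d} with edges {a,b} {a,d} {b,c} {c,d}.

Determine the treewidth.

A width-2 tree decomposition is:
Bags: B1 = {a, b, c}  B2 = {a, c, d}
Tree: B1–B2
The largest bag has 3 vertices, giving width 2; this decomposition certifies tw(G) ≤ 2. For the lower bound, G contains the cycle a–b–c–d–a, so G is not a forest; only forests have treewidth ≤ 1, hence tw(G) ≥ 2. The upper and lower bounds meet at 2, so that is the treewidth.

2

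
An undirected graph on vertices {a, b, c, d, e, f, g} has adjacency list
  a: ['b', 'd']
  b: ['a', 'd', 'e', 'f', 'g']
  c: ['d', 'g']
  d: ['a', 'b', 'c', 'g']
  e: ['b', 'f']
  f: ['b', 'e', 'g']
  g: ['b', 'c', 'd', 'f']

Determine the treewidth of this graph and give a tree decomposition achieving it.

The largest bag has 3 vertices, giving width 2; this decomposition certifies tw(G) ≤ 2. Conversely, {c, d, g} is a clique of size 3, and the vertices of any clique must share a bag in every tree decomposition; so some bag has ≥ 3 vertices and tw(G) ≥ 2. Combining the bounds, tw(G) = 2.

Treewidth 2.
Bags: B1 = {b, f, g}  B2 = {b, d, g}  B3 = {c, d, g}  B4 = {a, b, d}  B5 = {b, e, f}
Tree: B1–B2, B2–B3, B2–B4, B1–B5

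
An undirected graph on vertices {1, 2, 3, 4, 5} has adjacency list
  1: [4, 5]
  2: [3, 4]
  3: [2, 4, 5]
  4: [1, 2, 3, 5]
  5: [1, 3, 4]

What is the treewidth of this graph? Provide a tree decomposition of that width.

Each bag holds 3 vertices, so the decomposition has width 2, which upper-bounds the treewidth. On the other hand G contains the 3-clique {1, 4, 5}. A clique must lie in a single bag of any decomposition, so no decomposition can have width below 2. Therefore the treewidth is 2.

Treewidth 2.
One such decomposition:
Bags: B1 = {1, 4, 5}  B2 = {3, 4, 5}  B3 = {2, 3, 4}
Tree: B1–B2, B2–B3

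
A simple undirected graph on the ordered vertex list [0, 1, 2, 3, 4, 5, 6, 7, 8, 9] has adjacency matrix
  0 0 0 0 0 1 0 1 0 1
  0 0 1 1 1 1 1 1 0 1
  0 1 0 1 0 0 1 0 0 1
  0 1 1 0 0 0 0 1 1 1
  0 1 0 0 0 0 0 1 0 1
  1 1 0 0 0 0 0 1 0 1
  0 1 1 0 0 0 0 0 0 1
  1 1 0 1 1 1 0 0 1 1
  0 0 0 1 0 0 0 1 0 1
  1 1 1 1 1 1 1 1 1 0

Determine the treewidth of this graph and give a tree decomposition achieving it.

Treewidth 3.
One optimal decomposition is:
Bags: B1 = {1, 2, 3, 9}  B2 = {1, 3, 7, 9}  B3 = {1, 5, 7, 9}  B4 = {1, 2, 6, 9}  B5 = {0, 5, 7, 9}  B6 = {3, 7, 8, 9}  B7 = {1, 4, 7, 9}
Tree: B1–B2, B2–B3, B1–B4, B3–B5, B2–B6, B2–B7

The largest bag has 4 vertices, giving width 3; this decomposition certifies tw(G) ≤ 3. On the other hand G contains the 4-clique {0, 5, 7, 9}. A clique must lie in a single bag of any decomposition, so no decomposition can have width below 3. Therefore the treewidth is 3.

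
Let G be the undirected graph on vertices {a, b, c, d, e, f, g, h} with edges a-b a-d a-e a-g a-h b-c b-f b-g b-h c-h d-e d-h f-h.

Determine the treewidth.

2

A width-2 tree decomposition is:
Bags: B1 = {a, b, h}  B2 = {b, f, h}  B3 = {a, b, g}  B4 = {b, c, h}  B5 = {a, d, h}  B6 = {a, d, e}
Tree: B1–B2, B1–B3, B1–B4, B1–B5, B5–B6
Each bag holds 3 vertices, so the decomposition has width 2, which upper-bounds the treewidth. For the lower bound, the 3 vertices {a, b, g} are pairwise adjacent, and any tree decomposition puts a clique entirely inside one bag — forcing width ≥ 2. Therefore the treewidth is 2.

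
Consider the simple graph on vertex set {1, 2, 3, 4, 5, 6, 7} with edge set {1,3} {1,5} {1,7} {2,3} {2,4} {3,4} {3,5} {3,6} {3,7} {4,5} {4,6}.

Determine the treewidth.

2

A width-2 tree decomposition is:
Bags: B1 = {1, 3, 5}  B2 = {3, 4, 5}  B3 = {3, 4, 6}  B4 = {2, 3, 4}  B5 = {1, 3, 7}
Tree: B1–B2, B2–B3, B2–B4, B1–B5
The largest bag has 3 vertices, giving width 2; this decomposition certifies tw(G) ≤ 2. For the lower bound, the 3 vertices {1, 3, 5} are pairwise adjacent, and any tree decomposition puts a clique entirely inside one bag — forcing width ≥ 2. Therefore the treewidth is 2.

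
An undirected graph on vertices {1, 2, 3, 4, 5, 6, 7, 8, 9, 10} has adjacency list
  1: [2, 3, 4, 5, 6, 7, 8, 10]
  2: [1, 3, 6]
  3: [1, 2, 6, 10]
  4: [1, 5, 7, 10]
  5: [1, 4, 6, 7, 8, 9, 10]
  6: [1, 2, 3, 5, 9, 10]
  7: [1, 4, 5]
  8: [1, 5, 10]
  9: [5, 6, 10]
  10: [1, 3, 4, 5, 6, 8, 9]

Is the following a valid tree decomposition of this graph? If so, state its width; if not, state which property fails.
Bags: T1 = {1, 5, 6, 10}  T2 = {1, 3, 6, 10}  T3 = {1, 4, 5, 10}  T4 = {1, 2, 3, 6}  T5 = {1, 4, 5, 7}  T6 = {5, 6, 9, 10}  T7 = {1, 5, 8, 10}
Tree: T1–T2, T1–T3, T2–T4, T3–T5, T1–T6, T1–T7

Every vertex of G appears in some bag (union = {1, 2, 3, 4, 5, 6, 7, 8, 9, 10}); every edge is covered by a bag; and for each vertex v the set of bags containing v is connected in the bag tree. The decomposition is therefore valid. The largest bag has 4 vertices, so the width is 3.

Yes; width 3.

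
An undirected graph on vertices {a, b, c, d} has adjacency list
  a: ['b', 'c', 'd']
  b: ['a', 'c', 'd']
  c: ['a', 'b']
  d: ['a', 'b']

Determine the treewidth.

2

A width-2 tree decomposition is:
Bags: B1 = {a, b, c}  B2 = {a, b, d}
Tree: B1–B2
The largest bag has 3 vertices, giving width 2; this decomposition certifies tw(G) ≤ 2. On the other hand G contains the 3-clique {a, b, d}. A clique must lie in a single bag of any decomposition, so no decomposition can have width below 2. Hence tw(G) = 2 exactly.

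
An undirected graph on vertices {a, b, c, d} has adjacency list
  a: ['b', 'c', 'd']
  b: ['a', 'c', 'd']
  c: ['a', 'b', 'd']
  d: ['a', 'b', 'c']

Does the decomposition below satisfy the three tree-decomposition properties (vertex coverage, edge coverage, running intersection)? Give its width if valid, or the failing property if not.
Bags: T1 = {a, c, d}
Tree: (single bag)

No — vertex b appears in no bag.

A tree decomposition must satisfy three properties: every vertex lies in some bag; for every edge, both endpoints lie together in some bag; and for every vertex, the bags containing it form a connected subtree. Here vertex b appears in no bag, so the decomposition is invalid.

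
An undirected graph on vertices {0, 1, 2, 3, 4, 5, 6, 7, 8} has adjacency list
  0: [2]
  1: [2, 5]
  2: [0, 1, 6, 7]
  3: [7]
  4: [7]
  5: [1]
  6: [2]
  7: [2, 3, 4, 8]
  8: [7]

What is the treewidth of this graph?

1

A width-1 tree decomposition is:
Bags: B1 = {2, 6}  B2 = {2, 7}  B3 = {7, 8}  B4 = {0, 2}  B5 = {3, 7}  B6 = {1, 2}  B7 = {4, 7}  B8 = {1, 5}
Tree: B1–B2, B2–B3, B1–B4, B3–B5, B1–B6, B2–B7, B6–B8
Each bag holds 2 vertices, so the decomposition has width 1, which upper-bounds the treewidth. Since G has at least one edge (e.g. 6–2), it is not an edgeless graph, so tw(G) ≥ 1. The upper and lower bounds meet at 1, so that is the treewidth.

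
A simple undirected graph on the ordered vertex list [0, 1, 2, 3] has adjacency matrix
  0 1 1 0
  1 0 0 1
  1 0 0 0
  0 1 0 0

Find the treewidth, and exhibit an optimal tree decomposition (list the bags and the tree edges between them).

Each bag holds 2 vertices, so the decomposition has width 1, which upper-bounds the treewidth. Any graph with an edge has treewidth ≥ 1, and G has the edge 2–0. Combining the bounds, tw(G) = 1.

Treewidth 1.
One such decomposition:
Bags: B1 = {0, 2}  B2 = {0, 1}  B3 = {1, 3}
Tree: B1–B2, B2–B3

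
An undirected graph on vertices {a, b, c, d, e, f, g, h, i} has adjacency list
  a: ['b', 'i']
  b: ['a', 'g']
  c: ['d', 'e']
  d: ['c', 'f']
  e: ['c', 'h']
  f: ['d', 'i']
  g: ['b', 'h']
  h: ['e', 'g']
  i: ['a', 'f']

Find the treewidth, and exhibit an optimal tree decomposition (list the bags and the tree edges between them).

Treewidth 2.
One such decomposition:
Bags: B1 = {a, b, i}  B2 = {b, g, i}  B3 = {g, h, i}  B4 = {e, h, i}  B5 = {c, e, i}  B6 = {c, d, i}  B7 = {d, f, i}
Tree: B1–B2, B2–B3, B3–B4, B4–B5, B5–B6, B6–B7

Every bag has size at most 3, so the width is 3 − 1 = 2 and tw(G) ≤ 2. Since i–a–b–g–h–e–c–d–f–i is a cycle in G, G is not acyclic. Forests are exactly the graphs of treewidth ≤ 1, so tw(G) ≥ 2. Hence tw(G) = 2 exactly.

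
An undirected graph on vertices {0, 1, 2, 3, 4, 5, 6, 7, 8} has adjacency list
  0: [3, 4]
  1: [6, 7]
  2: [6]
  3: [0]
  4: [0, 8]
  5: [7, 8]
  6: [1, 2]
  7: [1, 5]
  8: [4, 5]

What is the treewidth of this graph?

A width-1 tree decomposition is:
Bags: B1 = {2, 6}  B2 = {1, 6}  B3 = {1, 7}  B4 = {5, 7}  B5 = {5, 8}  B6 = {4, 8}  B7 = {0, 4}  B8 = {0, 3}
Tree: B1–B2, B2–B3, B3–B4, B4–B5, B5–B6, B6–B7, B7–B8
The largest bag has 2 vertices, giving width 1; this decomposition certifies tw(G) ≤ 1. Since G has at least one edge (e.g. 2–6), it is not an edgeless graph, so tw(G) ≥ 1. The upper and lower bounds meet at 1, so that is the treewidth.

1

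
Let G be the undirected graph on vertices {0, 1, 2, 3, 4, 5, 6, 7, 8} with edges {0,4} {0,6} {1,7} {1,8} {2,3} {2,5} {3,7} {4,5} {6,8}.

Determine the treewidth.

A width-2 tree decomposition is:
Bags: B1 = {0, 6, 8}  B2 = {0, 1, 8}  B3 = {0, 1, 7}  B4 = {0, 3, 7}  B5 = {0, 2, 3}  B6 = {0, 2, 5}  B7 = {0, 4, 5}
Tree: B1–B2, B2–B3, B3–B4, B4–B5, B5–B6, B6–B7
Every bag has size at most 3, so the width is 3 − 1 = 2 and tw(G) ≤ 2. The edges 0–6–8–1–7–3–2–5–4–0 form a cycle, so G is not a tree and its treewidth is at least 2. Combining the bounds, tw(G) = 2.

2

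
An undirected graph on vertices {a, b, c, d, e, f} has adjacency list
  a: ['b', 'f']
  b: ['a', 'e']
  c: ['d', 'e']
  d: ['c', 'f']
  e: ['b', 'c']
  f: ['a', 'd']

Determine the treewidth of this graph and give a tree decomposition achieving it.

Treewidth 2.
One optimal decomposition is:
Bags: B1 = {b, c, e}  B2 = {a, b, c}  B3 = {a, c, f}  B4 = {c, d, f}
Tree: B1–B2, B2–B3, B3–B4

Every bag has size at most 3, so the width is 3 − 1 = 2 and tw(G) ≤ 2. The edges c–e–b–a–f–d–c form a cycle, so G is not a tree and its treewidth is at least 2. Combining the bounds, tw(G) = 2.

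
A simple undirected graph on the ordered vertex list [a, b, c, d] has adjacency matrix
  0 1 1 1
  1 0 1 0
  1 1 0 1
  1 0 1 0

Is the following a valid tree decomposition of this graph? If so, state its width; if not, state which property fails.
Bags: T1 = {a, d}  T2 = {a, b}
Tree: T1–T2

No — vertex c appears in no bag.

A tree decomposition must satisfy three properties: every vertex lies in some bag; for every edge, both endpoints lie together in some bag; and for every vertex, the bags containing it form a connected subtree. Here vertex c appears in no bag, so the decomposition is invalid.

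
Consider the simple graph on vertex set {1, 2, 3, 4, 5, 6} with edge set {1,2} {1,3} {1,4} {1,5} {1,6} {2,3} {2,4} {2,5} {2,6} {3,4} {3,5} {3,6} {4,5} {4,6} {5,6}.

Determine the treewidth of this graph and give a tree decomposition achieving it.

Treewidth 5.
Bags: B1 = {1, 2, 3, 4, 5, 6}
Tree: (single bag)

A single bag containing all 6 vertices is trivially a valid decomposition of width 5. On the other hand G contains the 6-clique {1, 2, 3, 4, 5, 6}. A clique must lie in a single bag of any decomposition, so no decomposition can have width below 5. Hence tw(G) = 5 exactly.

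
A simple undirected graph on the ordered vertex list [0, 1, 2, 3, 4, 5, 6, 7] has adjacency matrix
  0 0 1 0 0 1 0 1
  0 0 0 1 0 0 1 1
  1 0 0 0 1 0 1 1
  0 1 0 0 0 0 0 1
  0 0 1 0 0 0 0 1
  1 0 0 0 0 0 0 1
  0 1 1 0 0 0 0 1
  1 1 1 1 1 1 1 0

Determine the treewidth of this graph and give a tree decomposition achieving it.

Each bag holds 3 vertices, so the decomposition has width 2, which upper-bounds the treewidth. Conversely, {1, 3, 7} is a clique of size 3, and the vertices of any clique must share a bag in every tree decomposition; so some bag has ≥ 3 vertices and tw(G) ≥ 2. Combining the bounds, tw(G) = 2.

Treewidth 2.
One optimal decomposition is:
Bags: B1 = {1, 6, 7}  B2 = {1, 3, 7}  B3 = {2, 6, 7}  B4 = {0, 2, 7}  B5 = {2, 4, 7}  B6 = {0, 5, 7}
Tree: B1–B2, B1–B3, B3–B4, B4–B5, B4–B6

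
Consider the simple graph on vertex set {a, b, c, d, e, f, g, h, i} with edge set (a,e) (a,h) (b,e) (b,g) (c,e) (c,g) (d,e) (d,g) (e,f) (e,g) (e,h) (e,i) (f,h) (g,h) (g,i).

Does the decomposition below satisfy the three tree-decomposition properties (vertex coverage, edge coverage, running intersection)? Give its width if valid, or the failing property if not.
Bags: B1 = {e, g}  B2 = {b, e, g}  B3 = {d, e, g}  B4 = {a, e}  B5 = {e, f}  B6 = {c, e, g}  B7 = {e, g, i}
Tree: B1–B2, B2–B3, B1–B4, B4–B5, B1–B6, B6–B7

No — vertex h appears in no bag.

A tree decomposition must satisfy three properties: every vertex lies in some bag; for every edge, both endpoints lie together in some bag; and for every vertex, the bags containing it form a connected subtree. Here vertex h appears in no bag, so the decomposition is invalid.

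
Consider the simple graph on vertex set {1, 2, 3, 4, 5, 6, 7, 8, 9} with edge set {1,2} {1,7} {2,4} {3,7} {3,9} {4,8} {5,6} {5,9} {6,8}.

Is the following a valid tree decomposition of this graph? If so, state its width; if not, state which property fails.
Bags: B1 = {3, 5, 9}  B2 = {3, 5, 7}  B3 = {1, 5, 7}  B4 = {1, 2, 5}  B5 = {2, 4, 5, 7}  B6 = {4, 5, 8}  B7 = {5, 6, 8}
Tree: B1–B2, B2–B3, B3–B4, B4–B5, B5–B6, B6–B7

A tree decomposition must satisfy three properties: every vertex lies in some bag; for every edge, both endpoints lie together in some bag; and for every vertex, the bags containing it form a connected subtree. Here bags containing vertex 7 are not connected in the tree, so the decomposition is invalid.

No — bags containing vertex 7 are not connected in the tree.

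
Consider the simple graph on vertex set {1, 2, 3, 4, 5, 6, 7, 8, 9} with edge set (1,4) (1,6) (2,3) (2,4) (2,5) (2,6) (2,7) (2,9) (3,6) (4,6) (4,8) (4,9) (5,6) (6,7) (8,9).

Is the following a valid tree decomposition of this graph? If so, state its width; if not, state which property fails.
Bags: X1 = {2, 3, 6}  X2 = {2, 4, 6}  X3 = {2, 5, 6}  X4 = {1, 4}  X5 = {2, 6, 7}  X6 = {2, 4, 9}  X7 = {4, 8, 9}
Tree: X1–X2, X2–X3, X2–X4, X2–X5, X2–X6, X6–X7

A tree decomposition must satisfy three properties: every vertex lies in some bag; for every edge, both endpoints lie together in some bag; and for every vertex, the bags containing it form a connected subtree. Here edge (6,1) lies in no bag, so the decomposition is invalid.

No — edge (6,1) lies in no bag.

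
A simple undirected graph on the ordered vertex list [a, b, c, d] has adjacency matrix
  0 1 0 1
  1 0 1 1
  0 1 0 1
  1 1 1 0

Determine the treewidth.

A width-2 tree decomposition is:
Bags: B1 = {b, c, d}  B2 = {a, b, d}
Tree: B1–B2
The largest bag has 3 vertices, giving width 2; this decomposition certifies tw(G) ≤ 2. For the lower bound, the 3 vertices {b, c, d} are pairwise adjacent, and any tree decomposition puts a clique entirely inside one bag — forcing width ≥ 2. Combining the bounds, tw(G) = 2.

2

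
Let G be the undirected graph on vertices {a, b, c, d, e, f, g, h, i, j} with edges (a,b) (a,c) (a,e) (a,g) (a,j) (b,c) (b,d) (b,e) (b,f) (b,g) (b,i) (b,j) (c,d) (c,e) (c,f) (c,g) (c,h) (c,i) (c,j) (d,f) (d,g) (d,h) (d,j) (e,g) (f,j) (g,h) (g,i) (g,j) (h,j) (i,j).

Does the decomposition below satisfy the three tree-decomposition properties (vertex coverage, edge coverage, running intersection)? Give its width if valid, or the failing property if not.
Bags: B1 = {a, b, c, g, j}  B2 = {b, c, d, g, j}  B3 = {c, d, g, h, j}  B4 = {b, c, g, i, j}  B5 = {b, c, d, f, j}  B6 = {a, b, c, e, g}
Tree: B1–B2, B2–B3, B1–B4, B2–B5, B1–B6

Vertex coverage: the bags together contain {a, b, c, d, e, f, g, h, i, j}, the full vertex set. Edge coverage: each edge of G has both endpoints in at least one bag. Running intersection: for every vertex, the bags containing it form a connected subtree. All three properties hold, so this is a valid tree decomposition of width max|bag| − 1 = 4, and hence tw(G) ≤ 4.

Yes; width 4.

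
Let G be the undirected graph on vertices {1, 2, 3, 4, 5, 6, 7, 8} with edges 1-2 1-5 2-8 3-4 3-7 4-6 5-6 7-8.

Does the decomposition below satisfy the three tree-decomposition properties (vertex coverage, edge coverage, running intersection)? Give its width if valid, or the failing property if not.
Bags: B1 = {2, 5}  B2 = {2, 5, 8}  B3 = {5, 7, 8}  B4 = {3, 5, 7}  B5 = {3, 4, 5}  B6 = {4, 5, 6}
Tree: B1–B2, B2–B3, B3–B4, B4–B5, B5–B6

No — vertex 1 appears in no bag.

A tree decomposition must satisfy three properties: every vertex lies in some bag; for every edge, both endpoints lie together in some bag; and for every vertex, the bags containing it form a connected subtree. Here vertex 1 appears in no bag, so the decomposition is invalid.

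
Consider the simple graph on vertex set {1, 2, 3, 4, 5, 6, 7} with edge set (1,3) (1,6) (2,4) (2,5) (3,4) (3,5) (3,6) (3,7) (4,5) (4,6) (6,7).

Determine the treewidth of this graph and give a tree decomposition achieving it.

Treewidth 2.
One such decomposition:
Bags: B1 = {3, 4, 5}  B2 = {3, 4, 6}  B3 = {1, 3, 6}  B4 = {2, 4, 5}  B5 = {3, 6, 7}
Tree: B1–B2, B2–B3, B1–B4, B2–B5

The largest bag has 3 vertices, giving width 2; this decomposition certifies tw(G) ≤ 2. On the other hand G contains the 3-clique {2, 4, 5}. A clique must lie in a single bag of any decomposition, so no decomposition can have width below 2. Therefore the treewidth is 2.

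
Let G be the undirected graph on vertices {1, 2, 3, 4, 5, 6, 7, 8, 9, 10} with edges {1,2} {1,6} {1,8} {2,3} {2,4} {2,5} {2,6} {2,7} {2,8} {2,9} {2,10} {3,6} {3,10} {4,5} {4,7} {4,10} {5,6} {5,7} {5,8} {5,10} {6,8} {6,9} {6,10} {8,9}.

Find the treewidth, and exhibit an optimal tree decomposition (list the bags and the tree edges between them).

Every bag has size at most 4, so the width is 4 − 1 = 3 and tw(G) ≤ 3. Conversely, {2, 4, 5, 10} is a clique of size 4, and the vertices of any clique must share a bag in every tree decomposition; so some bag has ≥ 4 vertices and tw(G) ≥ 3. Combining the bounds, tw(G) = 3.

Treewidth 3.
One optimal decomposition is:
Bags: B1 = {2, 6, 8, 9}  B2 = {2, 5, 6, 8}  B3 = {2, 5, 6, 10}  B4 = {1, 2, 6, 8}  B5 = {2, 4, 5, 10}  B6 = {2, 4, 5, 7}  B7 = {2, 3, 6, 10}
Tree: B1–B2, B2–B3, B2–B4, B3–B5, B5–B6, B3–B7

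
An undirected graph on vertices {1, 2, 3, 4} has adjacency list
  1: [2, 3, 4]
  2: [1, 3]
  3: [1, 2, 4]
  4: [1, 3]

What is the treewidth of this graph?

A width-2 tree decomposition is:
Bags: B1 = {1, 3, 4}  B2 = {1, 2, 3}
Tree: B1–B2
Every bag has size at most 3, so the width is 3 − 1 = 2 and tw(G) ≤ 2. Conversely, {1, 2, 3} is a clique of size 3, and the vertices of any clique must share a bag in every tree decomposition; so some bag has ≥ 3 vertices and tw(G) ≥ 2. Hence tw(G) = 2 exactly.

2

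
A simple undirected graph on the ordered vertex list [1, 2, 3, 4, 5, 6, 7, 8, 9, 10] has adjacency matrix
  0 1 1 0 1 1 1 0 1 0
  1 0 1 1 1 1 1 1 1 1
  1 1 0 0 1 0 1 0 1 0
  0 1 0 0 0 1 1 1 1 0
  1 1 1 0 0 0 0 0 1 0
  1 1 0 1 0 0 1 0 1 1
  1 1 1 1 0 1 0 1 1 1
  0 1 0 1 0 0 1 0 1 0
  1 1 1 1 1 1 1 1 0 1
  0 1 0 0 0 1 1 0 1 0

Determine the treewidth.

A width-4 tree decomposition is:
Bags: B1 = {1, 2, 6, 7, 9}  B2 = {2, 4, 6, 7, 9}  B3 = {1, 2, 3, 7, 9}  B4 = {2, 6, 7, 9, 10}  B5 = {1, 2, 3, 5, 9}  B6 = {2, 4, 7, 8, 9}
Tree: B1–B2, B1–B3, B2–B4, B3–B5, B2–B6
Every bag has size at most 5, so the width is 5 − 1 = 4 and tw(G) ≤ 4. For the lower bound, the 5 vertices {1, 2, 3, 5, 9} are pairwise adjacent, and any tree decomposition puts a clique entirely inside one bag — forcing width ≥ 4. The upper and lower bounds meet at 4, so that is the treewidth.

4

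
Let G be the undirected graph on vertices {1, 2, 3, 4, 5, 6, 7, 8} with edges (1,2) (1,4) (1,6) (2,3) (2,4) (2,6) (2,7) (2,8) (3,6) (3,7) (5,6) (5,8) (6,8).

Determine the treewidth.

A width-2 tree decomposition is:
Bags: B1 = {2, 6, 8}  B2 = {5, 6, 8}  B3 = {1, 2, 6}  B4 = {1, 2, 4}  B5 = {2, 3, 6}  B6 = {2, 3, 7}
Tree: B1–B2, B1–B3, B3–B4, B3–B5, B5–B6
Each bag holds 3 vertices, so the decomposition has width 2, which upper-bounds the treewidth. For the lower bound, the 3 vertices {1, 2, 4} are pairwise adjacent, and any tree decomposition puts a clique entirely inside one bag — forcing width ≥ 2. The upper and lower bounds meet at 2, so that is the treewidth.

2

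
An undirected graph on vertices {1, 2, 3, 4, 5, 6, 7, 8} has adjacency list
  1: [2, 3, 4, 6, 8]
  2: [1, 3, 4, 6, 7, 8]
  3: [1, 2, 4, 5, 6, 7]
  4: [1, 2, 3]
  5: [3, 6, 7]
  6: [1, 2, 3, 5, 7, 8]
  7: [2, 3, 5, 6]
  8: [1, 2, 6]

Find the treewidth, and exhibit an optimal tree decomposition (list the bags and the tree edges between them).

Treewidth 3.
Bags: B1 = {1, 2, 6, 8}  B2 = {1, 2, 3, 6}  B3 = {2, 3, 6, 7}  B4 = {3, 5, 6, 7}  B5 = {1, 2, 3, 4}
Tree: B1–B2, B2–B3, B3–B4, B2–B5

Each bag holds 4 vertices, so the decomposition has width 3, which upper-bounds the treewidth. For the lower bound, the 4 vertices {1, 2, 6, 8} are pairwise adjacent, and any tree decomposition puts a clique entirely inside one bag — forcing width ≥ 3. Combining the bounds, tw(G) = 3.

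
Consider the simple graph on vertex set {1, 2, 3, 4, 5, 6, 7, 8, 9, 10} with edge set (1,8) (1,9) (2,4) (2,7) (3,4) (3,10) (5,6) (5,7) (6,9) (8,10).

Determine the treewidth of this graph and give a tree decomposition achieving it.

Treewidth 2.
One optimal decomposition is:
Bags: B1 = {2, 5, 7}  B2 = {2, 4, 5}  B3 = {3, 4, 5}  B4 = {3, 5, 10}  B5 = {5, 8, 10}  B6 = {1, 5, 8}  B7 = {1, 5, 9}  B8 = {5, 6, 9}
Tree: B1–B2, B2–B3, B3–B4, B4–B5, B5–B6, B6–B7, B7–B8

The largest bag has 3 vertices, giving width 2; this decomposition certifies tw(G) ≤ 2. The edges 5–7–2–4–3–10–8–1–9–6–5 form a cycle, so G is not a tree and its treewidth is at least 2. The upper and lower bounds meet at 2, so that is the treewidth.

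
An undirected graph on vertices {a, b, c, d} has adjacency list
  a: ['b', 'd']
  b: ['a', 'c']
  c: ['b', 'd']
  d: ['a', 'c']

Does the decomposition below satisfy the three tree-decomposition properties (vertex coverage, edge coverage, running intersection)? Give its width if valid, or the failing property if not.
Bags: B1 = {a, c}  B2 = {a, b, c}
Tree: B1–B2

No — vertex d appears in no bag.

A tree decomposition must satisfy three properties: every vertex lies in some bag; for every edge, both endpoints lie together in some bag; and for every vertex, the bags containing it form a connected subtree. Here vertex d appears in no bag, so the decomposition is invalid.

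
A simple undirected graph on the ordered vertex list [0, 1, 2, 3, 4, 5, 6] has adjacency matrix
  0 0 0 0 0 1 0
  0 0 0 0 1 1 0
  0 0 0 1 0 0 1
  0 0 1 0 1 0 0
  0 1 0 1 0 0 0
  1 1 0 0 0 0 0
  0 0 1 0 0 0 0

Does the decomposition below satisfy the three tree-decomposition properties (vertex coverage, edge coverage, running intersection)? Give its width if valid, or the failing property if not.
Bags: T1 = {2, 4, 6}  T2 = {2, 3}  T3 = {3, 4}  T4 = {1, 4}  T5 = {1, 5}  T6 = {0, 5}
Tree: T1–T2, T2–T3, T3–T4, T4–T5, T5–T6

No — bags containing vertex 4 are not connected in the tree.

A tree decomposition must satisfy three properties: every vertex lies in some bag; for every edge, both endpoints lie together in some bag; and for every vertex, the bags containing it form a connected subtree. Here bags containing vertex 4 are not connected in the tree, so the decomposition is invalid.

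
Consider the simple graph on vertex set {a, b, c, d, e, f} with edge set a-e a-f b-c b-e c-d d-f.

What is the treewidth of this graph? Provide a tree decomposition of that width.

Treewidth 2.
Bags: B1 = {b, c, e}  B2 = {c, d, e}  B3 = {d, e, f}  B4 = {a, e, f}
Tree: B1–B2, B2–B3, B3–B4

The largest bag has 3 vertices, giving width 2; this decomposition certifies tw(G) ≤ 2. The edges e–b–c–d–f–a–e form a cycle, so G is not a tree and its treewidth is at least 2. Combining the bounds, tw(G) = 2.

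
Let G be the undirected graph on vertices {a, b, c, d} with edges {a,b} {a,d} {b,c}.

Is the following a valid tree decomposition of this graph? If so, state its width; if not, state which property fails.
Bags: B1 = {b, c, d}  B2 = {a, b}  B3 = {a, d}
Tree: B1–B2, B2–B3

A tree decomposition must satisfy three properties: every vertex lies in some bag; for every edge, both endpoints lie together in some bag; and for every vertex, the bags containing it form a connected subtree. Here bags containing vertex d are not connected in the tree, so the decomposition is invalid.

No — bags containing vertex d are not connected in the tree.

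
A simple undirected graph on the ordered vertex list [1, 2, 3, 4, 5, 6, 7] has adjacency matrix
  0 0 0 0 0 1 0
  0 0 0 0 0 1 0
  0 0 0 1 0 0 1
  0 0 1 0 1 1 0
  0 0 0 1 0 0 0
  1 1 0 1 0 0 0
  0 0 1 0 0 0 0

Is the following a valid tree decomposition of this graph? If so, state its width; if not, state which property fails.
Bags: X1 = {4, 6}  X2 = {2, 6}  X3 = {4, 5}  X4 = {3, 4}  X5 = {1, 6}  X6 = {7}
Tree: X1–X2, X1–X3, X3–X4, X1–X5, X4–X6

No — edge (3,7) lies in no bag.

A tree decomposition must satisfy three properties: every vertex lies in some bag; for every edge, both endpoints lie together in some bag; and for every vertex, the bags containing it form a connected subtree. Here edge (3,7) lies in no bag, so the decomposition is invalid.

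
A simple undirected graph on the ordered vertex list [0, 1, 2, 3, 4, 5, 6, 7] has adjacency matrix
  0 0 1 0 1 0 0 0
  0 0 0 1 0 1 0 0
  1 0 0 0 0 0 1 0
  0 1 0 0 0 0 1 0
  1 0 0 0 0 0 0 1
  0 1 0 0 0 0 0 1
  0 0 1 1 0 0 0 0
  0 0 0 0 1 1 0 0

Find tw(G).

2

A width-2 tree decomposition is:
Bags: B1 = {0, 2, 6}  B2 = {0, 3, 6}  B3 = {0, 1, 3}  B4 = {0, 1, 5}  B5 = {0, 5, 7}  B6 = {0, 4, 7}
Tree: B1–B2, B2–B3, B3–B4, B4–B5, B5–B6
Every bag has size at most 3, so the width is 3 − 1 = 2 and tw(G) ≤ 2. For the lower bound, G contains the cycle 0–2–6–3–1–5–7–4–0, so G is not a forest; only forests have treewidth ≤ 1, hence tw(G) ≥ 2. The upper and lower bounds meet at 2, so that is the treewidth.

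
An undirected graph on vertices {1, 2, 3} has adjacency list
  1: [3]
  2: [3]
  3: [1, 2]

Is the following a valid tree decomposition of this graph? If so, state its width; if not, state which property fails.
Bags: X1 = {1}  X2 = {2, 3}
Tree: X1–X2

No — edge (3,1) lies in no bag.

A tree decomposition must satisfy three properties: every vertex lies in some bag; for every edge, both endpoints lie together in some bag; and for every vertex, the bags containing it form a connected subtree. Here edge (3,1) lies in no bag, so the decomposition is invalid.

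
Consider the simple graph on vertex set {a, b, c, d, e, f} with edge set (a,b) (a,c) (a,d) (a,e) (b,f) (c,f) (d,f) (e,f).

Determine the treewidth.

2

A width-2 tree decomposition is:
Bags: B1 = {a, d, f}  B2 = {a, b, f}  B3 = {a, e, f}  B4 = {a, c, f}
Tree: B1–B2, B2–B3, B3–B4
Each bag holds 3 vertices, so the decomposition has width 2, which upper-bounds the treewidth. Since a–d–f–b–a is a cycle in G, G is not acyclic. Forests are exactly the graphs of treewidth ≤ 1, so tw(G) ≥ 2. Therefore the treewidth is 2.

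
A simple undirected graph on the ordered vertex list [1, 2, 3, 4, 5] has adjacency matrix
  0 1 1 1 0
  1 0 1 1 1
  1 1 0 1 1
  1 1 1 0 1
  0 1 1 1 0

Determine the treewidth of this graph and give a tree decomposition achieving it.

Each bag holds 4 vertices, so the decomposition has width 3, which upper-bounds the treewidth. Conversely, {1, 2, 3, 4} is a clique of size 4, and the vertices of any clique must share a bag in every tree decomposition; so some bag has ≥ 4 vertices and tw(G) ≥ 3. Hence tw(G) = 3 exactly.

Treewidth 3.
One optimal decomposition is:
Bags: B1 = {1, 2, 3, 4}  B2 = {2, 3, 4, 5}
Tree: B1–B2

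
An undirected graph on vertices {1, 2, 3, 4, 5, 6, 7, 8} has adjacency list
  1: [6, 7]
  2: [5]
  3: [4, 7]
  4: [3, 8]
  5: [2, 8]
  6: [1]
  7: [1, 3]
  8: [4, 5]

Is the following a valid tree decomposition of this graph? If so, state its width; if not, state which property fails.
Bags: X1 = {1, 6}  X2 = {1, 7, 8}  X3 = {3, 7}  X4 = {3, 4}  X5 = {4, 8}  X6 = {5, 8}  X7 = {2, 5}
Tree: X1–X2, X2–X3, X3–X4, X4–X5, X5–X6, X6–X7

No — bags containing vertex 8 are not connected in the tree.

A tree decomposition must satisfy three properties: every vertex lies in some bag; for every edge, both endpoints lie together in some bag; and for every vertex, the bags containing it form a connected subtree. Here bags containing vertex 8 are not connected in the tree, so the decomposition is invalid.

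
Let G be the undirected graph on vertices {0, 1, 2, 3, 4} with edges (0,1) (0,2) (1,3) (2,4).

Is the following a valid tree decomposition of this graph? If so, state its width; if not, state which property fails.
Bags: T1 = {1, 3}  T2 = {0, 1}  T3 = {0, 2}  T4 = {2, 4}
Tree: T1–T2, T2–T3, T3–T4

Yes; width 1.

Every vertex of G appears in some bag (union = {0, 1, 2, 3, 4}); every edge is covered by a bag; and for each vertex v the set of bags containing v is connected in the bag tree. The decomposition is therefore valid. The largest bag has 2 vertices, so the width is 1.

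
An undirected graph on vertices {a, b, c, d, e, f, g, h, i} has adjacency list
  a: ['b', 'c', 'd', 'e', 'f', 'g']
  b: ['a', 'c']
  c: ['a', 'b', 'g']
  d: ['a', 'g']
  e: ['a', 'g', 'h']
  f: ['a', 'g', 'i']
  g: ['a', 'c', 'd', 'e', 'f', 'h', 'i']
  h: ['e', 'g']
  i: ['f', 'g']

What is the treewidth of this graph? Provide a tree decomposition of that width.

Treewidth 2.
One such decomposition:
Bags: B1 = {a, f, g}  B2 = {a, c, g}  B3 = {a, b, c}  B4 = {f, g, i}  B5 = {a, e, g}  B6 = {a, d, g}  B7 = {e, g, h}
Tree: B1–B2, B2–B3, B1–B4, B1–B5, B2–B6, B5–B7

Every bag has size at most 3, so the width is 3 − 1 = 2 and tw(G) ≤ 2. Conversely, {e, g, h} is a clique of size 3, and the vertices of any clique must share a bag in every tree decomposition; so some bag has ≥ 3 vertices and tw(G) ≥ 2. Therefore the treewidth is 2.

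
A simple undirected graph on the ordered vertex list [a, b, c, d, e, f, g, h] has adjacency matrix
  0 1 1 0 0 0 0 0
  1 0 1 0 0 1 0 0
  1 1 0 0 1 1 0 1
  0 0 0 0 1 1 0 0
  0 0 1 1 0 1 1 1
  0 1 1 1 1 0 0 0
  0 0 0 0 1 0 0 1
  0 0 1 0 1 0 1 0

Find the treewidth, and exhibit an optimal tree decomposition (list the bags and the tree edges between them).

Treewidth 2.
One optimal decomposition is:
Bags: B1 = {c, e, h}  B2 = {c, e, f}  B3 = {b, c, f}  B4 = {d, e, f}  B5 = {e, g, h}  B6 = {a, b, c}
Tree: B1–B2, B2–B3, B2–B4, B1–B5, B3–B6

Each bag holds 3 vertices, so the decomposition has width 2, which upper-bounds the treewidth. For the lower bound, the 3 vertices {d, e, f} are pairwise adjacent, and any tree decomposition puts a clique entirely inside one bag — forcing width ≥ 2. The upper and lower bounds meet at 2, so that is the treewidth.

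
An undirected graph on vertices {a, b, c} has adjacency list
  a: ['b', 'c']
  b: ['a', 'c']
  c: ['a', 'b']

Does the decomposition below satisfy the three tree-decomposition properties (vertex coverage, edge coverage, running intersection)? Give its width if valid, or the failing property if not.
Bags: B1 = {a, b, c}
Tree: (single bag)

Yes; width 2.

Vertex coverage: the bags together contain {a, b, c}, the full vertex set. Edge coverage: each edge of G has both endpoints in at least one bag. Running intersection: for every vertex, the bags containing it form a connected subtree. All three properties hold, so this is a valid tree decomposition of width max|bag| − 1 = 2, and hence tw(G) ≤ 2.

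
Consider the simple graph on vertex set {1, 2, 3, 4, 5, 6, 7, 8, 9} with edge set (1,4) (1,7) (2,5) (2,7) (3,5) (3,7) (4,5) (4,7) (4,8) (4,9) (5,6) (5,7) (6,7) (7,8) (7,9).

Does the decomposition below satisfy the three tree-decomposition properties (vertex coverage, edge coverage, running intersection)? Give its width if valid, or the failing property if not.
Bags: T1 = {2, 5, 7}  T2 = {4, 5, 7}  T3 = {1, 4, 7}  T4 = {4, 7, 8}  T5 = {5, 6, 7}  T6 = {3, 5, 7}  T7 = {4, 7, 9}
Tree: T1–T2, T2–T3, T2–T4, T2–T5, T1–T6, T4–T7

Yes; width 2.

Every vertex of G appears in some bag (union = {1, 2, 3, 4, 5, 6, 7, 8, 9}); every edge is covered by a bag; and for each vertex v the set of bags containing v is connected in the bag tree. The decomposition is therefore valid. The largest bag has 3 vertices, so the width is 2.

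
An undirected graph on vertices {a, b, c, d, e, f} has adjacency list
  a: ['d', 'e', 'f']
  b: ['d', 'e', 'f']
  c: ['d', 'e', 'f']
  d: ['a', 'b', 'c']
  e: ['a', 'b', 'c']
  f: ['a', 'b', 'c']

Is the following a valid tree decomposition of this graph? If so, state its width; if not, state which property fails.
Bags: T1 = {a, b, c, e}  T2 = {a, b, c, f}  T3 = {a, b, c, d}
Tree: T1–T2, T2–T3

Yes; width 3.

Vertex coverage: the bags together contain {a, b, c, d, e, f}, the full vertex set. Edge coverage: each edge of G has both endpoints in at least one bag. Running intersection: for every vertex, the bags containing it form a connected subtree. All three properties hold, so this is a valid tree decomposition of width max|bag| − 1 = 3, and hence tw(G) ≤ 3.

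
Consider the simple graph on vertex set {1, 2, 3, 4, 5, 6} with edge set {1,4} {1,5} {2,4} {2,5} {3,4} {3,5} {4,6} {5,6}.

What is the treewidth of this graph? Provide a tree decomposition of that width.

Each bag holds 3 vertices, so the decomposition has width 2, which upper-bounds the treewidth. The edges 5–6–4–1–5 form a cycle, so G is not a tree and its treewidth is at least 2. Therefore the treewidth is 2.

Treewidth 2.
One such decomposition:
Bags: B1 = {4, 5, 6}  B2 = {1, 4, 5}  B3 = {2, 4, 5}  B4 = {3, 4, 5}
Tree: B1–B2, B2–B3, B3–B4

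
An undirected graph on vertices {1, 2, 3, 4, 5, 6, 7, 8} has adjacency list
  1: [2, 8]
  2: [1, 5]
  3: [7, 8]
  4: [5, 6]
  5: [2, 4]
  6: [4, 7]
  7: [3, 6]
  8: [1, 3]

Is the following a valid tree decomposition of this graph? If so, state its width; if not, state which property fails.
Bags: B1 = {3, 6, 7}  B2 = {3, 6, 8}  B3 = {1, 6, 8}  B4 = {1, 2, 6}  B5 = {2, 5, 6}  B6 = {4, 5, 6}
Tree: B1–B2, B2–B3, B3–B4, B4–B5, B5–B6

Yes; width 2.

Every vertex of G appears in some bag (union = {1, 2, 3, 4, 5, 6, 7, 8}); every edge is covered by a bag; and for each vertex v the set of bags containing v is connected in the bag tree. The decomposition is therefore valid. The largest bag has 3 vertices, so the width is 2.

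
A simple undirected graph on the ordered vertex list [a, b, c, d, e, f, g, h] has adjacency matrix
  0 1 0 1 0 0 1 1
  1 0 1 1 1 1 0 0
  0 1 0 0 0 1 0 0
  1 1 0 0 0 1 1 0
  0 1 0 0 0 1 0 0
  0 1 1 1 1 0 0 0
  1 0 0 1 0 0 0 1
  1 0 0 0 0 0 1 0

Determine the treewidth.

2

A width-2 tree decomposition is:
Bags: B1 = {b, d, f}  B2 = {b, c, f}  B3 = {a, b, d}  B4 = {b, e, f}  B5 = {a, d, g}  B6 = {a, g, h}
Tree: B1–B2, B1–B3, B1–B4, B3–B5, B5–B6
The largest bag has 3 vertices, giving width 2; this decomposition certifies tw(G) ≤ 2. On the other hand G contains the 3-clique {a, d, g}. A clique must lie in a single bag of any decomposition, so no decomposition can have width below 2. Therefore the treewidth is 2.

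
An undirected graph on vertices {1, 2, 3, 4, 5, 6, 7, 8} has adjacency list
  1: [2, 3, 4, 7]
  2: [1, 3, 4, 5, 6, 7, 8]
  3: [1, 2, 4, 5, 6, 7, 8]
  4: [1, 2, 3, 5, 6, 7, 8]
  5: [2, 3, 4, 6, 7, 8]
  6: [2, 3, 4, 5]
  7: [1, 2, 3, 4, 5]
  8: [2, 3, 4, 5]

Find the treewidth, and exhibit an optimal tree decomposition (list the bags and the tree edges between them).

Treewidth 4.
Bags: B1 = {2, 3, 4, 5, 6}  B2 = {2, 3, 4, 5, 7}  B3 = {2, 3, 4, 5, 8}  B4 = {1, 2, 3, 4, 7}
Tree: B1–B2, B1–B3, B2–B4

Each bag holds 5 vertices, so the decomposition has width 4, which upper-bounds the treewidth. Conversely, {1, 2, 3, 4, 7} is a clique of size 5, and the vertices of any clique must share a bag in every tree decomposition; so some bag has ≥ 5 vertices and tw(G) ≥ 4. Combining the bounds, tw(G) = 4.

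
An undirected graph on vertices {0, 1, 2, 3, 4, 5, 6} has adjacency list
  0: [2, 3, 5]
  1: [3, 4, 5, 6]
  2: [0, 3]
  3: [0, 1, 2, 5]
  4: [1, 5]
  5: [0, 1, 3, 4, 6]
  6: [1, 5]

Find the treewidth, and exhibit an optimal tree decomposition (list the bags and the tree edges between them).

Treewidth 2.
Bags: B1 = {1, 5, 6}  B2 = {1, 3, 5}  B3 = {0, 3, 5}  B4 = {0, 2, 3}  B5 = {1, 4, 5}
Tree: B1–B2, B2–B3, B3–B4, B1–B5

Every bag has size at most 3, so the width is 3 − 1 = 2 and tw(G) ≤ 2. Conversely, {0, 2, 3} is a clique of size 3, and the vertices of any clique must share a bag in every tree decomposition; so some bag has ≥ 3 vertices and tw(G) ≥ 2. The upper and lower bounds meet at 2, so that is the treewidth.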